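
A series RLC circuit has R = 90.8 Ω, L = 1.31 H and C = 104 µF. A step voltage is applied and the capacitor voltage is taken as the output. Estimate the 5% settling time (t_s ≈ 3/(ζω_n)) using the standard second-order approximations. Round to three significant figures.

For a series RLC circuit (capacitor voltage as output), ω_n = 1/√(LC) = 1/√(1.31 H · 104 µF) = 85.7 rad/s.
ζ = (R/2)·√(C/L) = (90.8/2)·√(104 µF/1.31 H) = 0.405.
t_s ≈ 3/(ζω_n) = 0.0866 s.

t_s ≈ 0.0866 s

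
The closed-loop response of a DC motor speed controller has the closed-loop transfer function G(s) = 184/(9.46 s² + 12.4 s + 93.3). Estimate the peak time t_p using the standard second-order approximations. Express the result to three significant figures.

t_p ≈ 1.02 s

Dividing through by 9.46: denominator becomes s² + 1.311 s + 9.863.
So ω_n = √9.863 = 3.14 rad/s and ζ = 1.311/(2·3.14) = 0.209.
ω_d = 3.14·√(1 − 0.209²) = 3.07 rad/s. t_p = π/ω_d = 1.02 s.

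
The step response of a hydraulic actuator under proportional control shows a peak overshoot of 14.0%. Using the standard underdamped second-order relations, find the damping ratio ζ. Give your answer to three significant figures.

ζ = −ln(OS)/√(π² + (ln OS)²). With OS = 0.140, ln OS = −1.966 and ζ = 1.966/3.706 = 0.531.

ζ ≈ 0.531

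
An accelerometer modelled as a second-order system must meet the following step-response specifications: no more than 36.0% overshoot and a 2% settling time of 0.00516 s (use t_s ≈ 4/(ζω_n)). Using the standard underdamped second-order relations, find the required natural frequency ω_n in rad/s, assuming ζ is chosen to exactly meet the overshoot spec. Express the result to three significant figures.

Inverting the overshoot relation: ζ = |ln 0.360|/√(π² + ln²0.360) = 0.309.
Then ω_n = 4/(ζ t_s) = 4/(0.309 × 0.00516) = 2510 rad/s.

ω_n ≈ 2510 rad/s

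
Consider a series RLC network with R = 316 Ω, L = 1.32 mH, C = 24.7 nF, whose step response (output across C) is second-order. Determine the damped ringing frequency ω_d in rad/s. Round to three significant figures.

ω_d ≈ 128000 rad/s

For a series RLC circuit (capacitor voltage as output), ω_n = 1/√(LC) = 1/√(1.32 mH · 24.7 nF) = 175000 rad/s.
ζ = (R/2)·√(C/L) = (316/2)·√(24.7 nF/1.32 mH) = 0.683.
ω_d = ω_n√(1−ζ²) = 128000 rad/s.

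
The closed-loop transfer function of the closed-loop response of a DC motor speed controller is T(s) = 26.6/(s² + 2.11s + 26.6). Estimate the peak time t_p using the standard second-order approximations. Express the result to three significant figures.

Comparing the denominator to s² + 2ζω_n s + ω_n²: ω_n = √26.6 = 5.16 rad/s, and 2ζω_n = 2.11 so ζ = 2.11/(2·5.16) = 0.205.
ω_d = ω_n√(1−ζ²) = 5.05 rad/s. Then t_p = π/ω_d = 0.622 s.

t_p ≈ 0.622 s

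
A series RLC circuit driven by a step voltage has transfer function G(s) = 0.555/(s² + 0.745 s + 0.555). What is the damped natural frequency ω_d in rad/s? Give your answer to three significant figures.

Matching coefficients with s² + 2ζω_n s + ω_n² gives ω_n² = 0.555 ⇒ ω_n = 0.745 rad/s, and ζ = 0.745/(2ω_n) = 0.500.
ω_d = 0.745·√(1 − 0.500²) = 0.645 rad/s.

ω_d ≈ 0.645 rad/s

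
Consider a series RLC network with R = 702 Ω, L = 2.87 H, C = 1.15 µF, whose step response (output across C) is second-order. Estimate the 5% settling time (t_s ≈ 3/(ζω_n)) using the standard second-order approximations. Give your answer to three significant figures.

t_s ≈ 0.0245 s

For a series RLC circuit (capacitor voltage as output), ω_n = 1/√(LC) = 1/√(2.87 H · 1.15 µF) = 550 rad/s.
ζ = (R/2)·√(C/L) = (702/2)·√(1.15 µF/2.87 H) = 0.222.
t_s ≈ 3/(ζω_n) = 0.0245 s.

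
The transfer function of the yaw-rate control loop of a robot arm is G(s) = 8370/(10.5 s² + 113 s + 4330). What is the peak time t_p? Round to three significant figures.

Dividing through by 10.5: denominator becomes s² + 10.76 s + 412.4.
So ω_n = √412.4 = 20.3 rad/s and ζ = 10.76/(2·20.3) = 0.265.
ω_d = 20.3·√(1 − 0.265²) = 19.6 rad/s. t_p = π/ω_d = 0.160 s.

t_p ≈ 0.160 s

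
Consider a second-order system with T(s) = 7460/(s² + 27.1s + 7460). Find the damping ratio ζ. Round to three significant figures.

ζ ≈ 0.157

Matching coefficients with s² + 2ζω_n s + ω_n² gives ω_n² = 7460 ⇒ ω_n = 86.4 rad/s, and ζ = 27.1/(2ω_n) = 0.157.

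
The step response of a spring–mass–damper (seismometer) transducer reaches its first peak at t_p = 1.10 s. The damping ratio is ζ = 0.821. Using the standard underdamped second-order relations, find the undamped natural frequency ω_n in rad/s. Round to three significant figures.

ω_n ≈ 5.00 rad/s

Peak time t_p = π/ω_d, so ω_d = π/t_p = π/1.10 = 2.86 rad/s.
ω_n = ω_d/√(1−ζ²) = 2.86/√0.326 = 5.00 rad/s.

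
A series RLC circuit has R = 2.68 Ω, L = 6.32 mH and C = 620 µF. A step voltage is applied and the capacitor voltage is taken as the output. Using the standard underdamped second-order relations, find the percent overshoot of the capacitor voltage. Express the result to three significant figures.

%OS ≈ 23.4%

For a series RLC circuit (capacitor voltage as output), ω_n = 1/√(LC) = 1/√(6.32 mH · 620 µF) = 505 rad/s.
ζ = (R/2)·√(C/L) = (2.68/2)·√(620 µF/6.32 mH) = 0.420.
%OS = 100 e^{−πζ/√(1−ζ²)} with ζ = 0.420 gives 23.4%.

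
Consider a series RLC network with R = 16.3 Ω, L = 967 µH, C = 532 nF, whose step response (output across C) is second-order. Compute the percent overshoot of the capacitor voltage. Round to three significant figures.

For a series RLC circuit (capacitor voltage as output), ω_n = 1/√(LC) = 1/√(967 µH · 532 nF) = 44100 rad/s.
ζ = (R/2)·√(C/L) = (16.3/2)·√(532 nF/967 µH) = 0.191.
%OS = 100 e^{−πζ/√(1−ζ²)} with ζ = 0.191 gives 54.2%.

%OS ≈ 54.2%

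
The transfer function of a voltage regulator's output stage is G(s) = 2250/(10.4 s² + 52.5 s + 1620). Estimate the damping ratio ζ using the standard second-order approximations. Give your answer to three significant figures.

ζ ≈ 0.202

Dividing through by 10.4: denominator becomes s² + 5.048 s + 155.8.
So ω_n = √155.8 = 12.5 rad/s and ζ = 5.048/(2·12.5) = 0.202.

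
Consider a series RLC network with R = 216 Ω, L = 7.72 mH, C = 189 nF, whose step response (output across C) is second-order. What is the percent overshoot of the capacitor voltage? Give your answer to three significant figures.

For a series RLC circuit (capacitor voltage as output), ω_n = 1/√(LC) = 1/√(7.72 mH · 189 nF) = 26200 rad/s.
ζ = (R/2)·√(C/L) = (216/2)·√(189 nF/7.72 mH) = 0.534.
%OS = 100·exp(−πζ/√(1−ζ²)) = 13.7%.

%OS ≈ 13.7%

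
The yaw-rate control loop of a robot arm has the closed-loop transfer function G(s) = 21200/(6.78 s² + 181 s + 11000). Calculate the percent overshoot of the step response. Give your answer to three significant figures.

Dividing through by 6.78: denominator becomes s² + 26.70 s + 1622.
So ω_n = √1622 = 40.3 rad/s and ζ = 26.70/(2·40.3) = 0.331.
%OS = 100·exp(−πζ/√(1−ζ²)) = 33.2%.

%OS ≈ 33.2%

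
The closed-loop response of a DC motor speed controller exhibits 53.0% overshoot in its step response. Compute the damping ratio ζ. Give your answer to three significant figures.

ζ ≈ 0.198

From %OS = 100·exp(−πζ/√(1−ζ²)), invert to get ζ = −ln(OS)/√(π² + ln²(OS)) with OS = 0.530.
−ln 0.530 = 0.6349, so ζ = 0.6349/√(π² + 0.4031) = 0.198.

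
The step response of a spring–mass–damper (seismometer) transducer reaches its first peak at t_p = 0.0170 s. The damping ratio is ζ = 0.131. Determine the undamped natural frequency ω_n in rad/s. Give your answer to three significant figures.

ω_n ≈ 186 rad/s

Peak time t_p = π/ω_d, so ω_d = π/t_p = π/0.0170 = 185 rad/s.
ω_n = ω_d/√(1−ζ²) = 185/√0.983 = 186 rad/s.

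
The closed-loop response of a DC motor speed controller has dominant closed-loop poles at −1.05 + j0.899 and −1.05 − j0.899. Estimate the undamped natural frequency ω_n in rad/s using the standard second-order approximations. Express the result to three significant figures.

ω_n ≈ 1.38 rad/s

With σ = 1.05, ω_d = 0.899: ω_n = √(σ²+ω_d²) = 1.38 rad/s, ζ = σ/ω_n = 0.760.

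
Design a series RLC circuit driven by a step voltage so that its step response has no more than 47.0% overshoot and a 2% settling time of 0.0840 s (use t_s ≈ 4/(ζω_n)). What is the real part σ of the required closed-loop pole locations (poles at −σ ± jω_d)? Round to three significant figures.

The settling-time spec alone fixes σ = ζω_n = 4/t_s = 4/0.0840 = 47.6.
(Overshoot then fixes ζ = 0.234 and hence ω_d = σ·√(1−ζ²)/ζ = 198 rad/s.)

σ ≈ 47.6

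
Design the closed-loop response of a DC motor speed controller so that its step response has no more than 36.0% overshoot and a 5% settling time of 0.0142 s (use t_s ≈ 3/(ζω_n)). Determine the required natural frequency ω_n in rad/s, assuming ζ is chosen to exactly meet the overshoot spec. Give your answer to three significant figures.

ζ = −ln(OS)/√(π² + (ln OS)²). With OS = 0.360, ln OS = −1.022 and ζ = 1.022/3.304 = 0.309.
From t_s ≈ 3/(ζω_n): ω_n = 3/(ζ·t_s) = 3/(0.309·0.0142) = 683 rad/s.

ω_n ≈ 683 rad/s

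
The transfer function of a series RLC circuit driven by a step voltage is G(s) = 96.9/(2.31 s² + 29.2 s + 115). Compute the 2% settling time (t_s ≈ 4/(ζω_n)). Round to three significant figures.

Dividing through by 2.31: denominator becomes s² + 12.64 s + 49.78.
So ω_n = √49.78 = 7.06 rad/s and ζ = 12.64/(2·7.06) = 0.896.
t_s ≈ 4/(ζω_n) = 0.633 s.

t_s ≈ 0.633 s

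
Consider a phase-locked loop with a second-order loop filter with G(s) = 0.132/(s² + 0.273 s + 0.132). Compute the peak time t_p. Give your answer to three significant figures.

ω_n = √0.132 = 0.363 rad/s; ζ = 0.273/(2·0.363) = 0.376.
The damped frequency ω_d = ω_n√(1−ζ²) = 0.337 rad/s. Then t_p = π/ω_d = 9.33 s.

t_p ≈ 9.33 s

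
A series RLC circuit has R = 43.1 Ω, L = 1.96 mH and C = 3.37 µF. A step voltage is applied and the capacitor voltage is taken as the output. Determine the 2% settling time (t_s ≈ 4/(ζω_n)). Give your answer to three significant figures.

t_s ≈ 0.000364 s

For a series RLC circuit (capacitor voltage as output), ω_n = 1/√(LC) = 1/√(1.96 mH · 3.37 µF) = 12300 rad/s.
ζ = (R/2)·√(C/L) = (43.1/2)·√(3.37 µF/1.96 mH) = 0.894.
t_s ≈ 4/(ζω_n) = 0.000364 s.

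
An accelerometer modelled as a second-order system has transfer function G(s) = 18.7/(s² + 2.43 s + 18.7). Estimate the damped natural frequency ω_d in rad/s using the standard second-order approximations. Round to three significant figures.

ω_d ≈ 4.15 rad/s

Matching coefficients with s² + 2ζω_n s + ω_n² gives ω_n² = 18.7 ⇒ ω_n = 4.32 rad/s, and ζ = 2.43/(2ω_n) = 0.281.
ω_d = 4.32·√(1 − 0.281²) = 4.15 rad/s.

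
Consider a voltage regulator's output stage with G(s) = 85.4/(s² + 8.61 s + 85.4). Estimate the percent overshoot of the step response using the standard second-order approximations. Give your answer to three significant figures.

ω_n = √85.4 = 9.24 rad/s; ζ = 8.61/(2·9.24) = 0.466.
%OS = 100 e^{−πζ/√(1−ζ²)} with ζ = 0.466 gives 19.1%.

%OS ≈ 19.1%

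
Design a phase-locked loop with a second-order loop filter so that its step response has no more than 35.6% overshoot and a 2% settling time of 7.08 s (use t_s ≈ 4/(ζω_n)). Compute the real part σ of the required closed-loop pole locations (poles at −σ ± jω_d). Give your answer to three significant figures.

σ ≈ 0.565

The settling-time spec alone fixes σ = ζω_n = 4/t_s = 4/7.08 = 0.565.
(Overshoot then fixes ζ = 0.312 and hence ω_d = σ·√(1−ζ²)/ζ = 1.72 rad/s.)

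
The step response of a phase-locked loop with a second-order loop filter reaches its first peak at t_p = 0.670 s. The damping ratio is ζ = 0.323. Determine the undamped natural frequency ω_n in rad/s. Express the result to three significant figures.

ω_n ≈ 4.95 rad/s

Peak time t_p = π/ω_d, so ω_d = π/t_p = π/0.670 = 4.69 rad/s.
ω_n = ω_d/√(1−ζ²) = 4.69/√0.896 = 4.95 rad/s.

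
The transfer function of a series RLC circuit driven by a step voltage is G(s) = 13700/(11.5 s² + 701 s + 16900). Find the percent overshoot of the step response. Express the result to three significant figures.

%OS ≈ 1.63%

Dividing through by 11.5: denominator becomes s² + 60.96 s + 1470.
So ω_n = √1470 = 38.3 rad/s and ζ = 60.96/(2·38.3) = 0.795.
Overshoot: exp(−π·0.795/√(1−0.795²)) = 0.0163, i.e. 1.63%.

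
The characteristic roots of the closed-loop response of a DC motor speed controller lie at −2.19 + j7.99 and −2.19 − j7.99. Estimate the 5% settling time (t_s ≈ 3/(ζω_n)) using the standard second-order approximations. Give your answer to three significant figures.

For poles at −σ ± jω_d, ζω_n = σ = 2.19, so t_s ≈ 3/σ = 1.37 s.

t_s ≈ 1.37 s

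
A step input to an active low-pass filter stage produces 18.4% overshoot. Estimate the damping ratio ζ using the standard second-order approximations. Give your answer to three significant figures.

ζ ≈ 0.474

From %OS = 100·exp(−πζ/√(1−ζ²)), invert to get ζ = −ln(OS)/√(π² + ln²(OS)) with OS = 0.184.
−ln 0.184 = 1.693, so ζ = 1.693/√(π² + 2.866) = 0.474.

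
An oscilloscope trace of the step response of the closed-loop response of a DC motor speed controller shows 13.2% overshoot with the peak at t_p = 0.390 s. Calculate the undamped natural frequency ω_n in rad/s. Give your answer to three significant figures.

ω_n ≈ 9.58 rad/s

ζ from %OS: ζ = |ln 0.132|/√(π²+ln²0.132) = 0.542.
From t_p = π/ω_d, ω_d = π/0.390 = 8.06 rad/s, so ω_n = ω_d/√(1−ζ²) = 9.58 rad/s.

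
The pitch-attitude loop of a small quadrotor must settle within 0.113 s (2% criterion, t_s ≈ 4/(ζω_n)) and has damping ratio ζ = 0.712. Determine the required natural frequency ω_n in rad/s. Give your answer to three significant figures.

ω_n ≈ 49.7 rad/s

Rearranging t_s ≈ 4/(ζω_n) gives ω_n = 4/(ζ·t_s) = 4/(0.712 × 0.113) = 49.7 rad/s.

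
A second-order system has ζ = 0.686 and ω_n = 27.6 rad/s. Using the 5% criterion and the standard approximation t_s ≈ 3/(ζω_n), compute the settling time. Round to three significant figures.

t_s ≈ 3/(ζω_n) = 3/(0.686 × 27.6) = 0.158 s.

t_s ≈ 0.158 s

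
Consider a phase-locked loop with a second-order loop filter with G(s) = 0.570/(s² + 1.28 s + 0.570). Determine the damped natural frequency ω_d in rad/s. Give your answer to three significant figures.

ω_d ≈ 0.400 rad/s

Comparing the denominator to s² + 2ζω_n s + ω_n²: ω_n = √0.570 = 0.755 rad/s, and 2ζω_n = 1.28 so ζ = 1.28/(2·0.755) = 0.848.
The damped frequency ω_d = ω_n√(1−ζ²) = 0.400 rad/s.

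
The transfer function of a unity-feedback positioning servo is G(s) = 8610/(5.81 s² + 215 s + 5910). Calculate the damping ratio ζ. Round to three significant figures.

Dividing through by 5.81: denominator becomes s² + 37.01 s + 1017.
So ω_n = √1017 = 31.9 rad/s and ζ = 37.01/(2·31.9) = 0.580.

ζ ≈ 0.580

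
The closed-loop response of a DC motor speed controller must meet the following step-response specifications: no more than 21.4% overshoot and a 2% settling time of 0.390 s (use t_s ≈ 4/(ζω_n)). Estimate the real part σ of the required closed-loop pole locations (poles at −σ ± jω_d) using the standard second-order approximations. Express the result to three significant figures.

The settling-time spec alone fixes σ = ζω_n = 4/t_s = 4/0.390 = 10.3.
(Overshoot then fixes ζ = 0.441 and hence ω_d = σ·√(1−ζ²)/ζ = 20.9 rad/s.)

σ ≈ 10.3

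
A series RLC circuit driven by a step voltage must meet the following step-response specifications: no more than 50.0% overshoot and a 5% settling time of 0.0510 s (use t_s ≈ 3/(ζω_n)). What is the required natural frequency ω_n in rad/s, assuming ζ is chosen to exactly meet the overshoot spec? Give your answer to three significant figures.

From %OS = 100·exp(−πζ/√(1−ζ²)), invert to get ζ = −ln(OS)/√(π² + ln²(OS)) with OS = 0.500.
−ln 0.500 = 0.6931, so ζ = 0.6931/√(π² + 0.4805) = 0.215.
From t_s ≈ 3/(ζω_n): ω_n = 3/(ζ·t_s) = 3/(0.215·0.0510) = 273 rad/s.

ω_n ≈ 273 rad/s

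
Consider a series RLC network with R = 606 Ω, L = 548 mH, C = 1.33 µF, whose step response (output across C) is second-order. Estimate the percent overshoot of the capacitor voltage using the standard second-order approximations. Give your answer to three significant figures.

For a series RLC circuit (capacitor voltage as output), ω_n = 1/√(LC) = 1/√(548 mH · 1.33 µF) = 1170 rad/s.
ζ = (R/2)·√(C/L) = (606/2)·√(1.33 µF/548 mH) = 0.472.
Overshoot: exp(−π·0.472/√(1−0.472²)) = 0.186, i.e. 18.6%.

%OS ≈ 18.6%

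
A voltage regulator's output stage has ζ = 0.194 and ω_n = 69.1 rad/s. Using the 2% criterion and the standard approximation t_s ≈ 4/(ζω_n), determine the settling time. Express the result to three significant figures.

t_s ≈ 0.298 s

t_s ≈ 4/(ζω_n) = 4/(0.194 × 69.1) = 0.298 s.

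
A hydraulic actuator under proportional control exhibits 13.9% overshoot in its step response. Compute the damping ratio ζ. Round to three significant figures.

ζ ≈ 0.532

ζ = −ln(OS)/√(π² + (ln OS)²). With OS = 0.139, ln OS = −1.973 and ζ = 1.973/3.710 = 0.532.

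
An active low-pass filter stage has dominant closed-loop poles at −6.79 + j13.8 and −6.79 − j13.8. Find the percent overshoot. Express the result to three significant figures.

The poles are at −σ ± jω_d with σ = 6.79 and ω_d = 13.8, so ω_n = √(σ²+ω_d²) = 15.4 rad/s and ζ = σ/ω_n = 0.441.
%OS = 100·exp(−πζ/√(1−ζ²)) = 21.3%.

%OS ≈ 21.3%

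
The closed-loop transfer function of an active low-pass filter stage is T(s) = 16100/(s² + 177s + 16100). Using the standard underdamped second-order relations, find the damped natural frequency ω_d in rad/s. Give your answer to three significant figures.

ω_d ≈ 90.9 rad/s

ω_n = √16100 = 127 rad/s; ζ = 177/(2·127) = 0.697.
The damped frequency ω_d = ω_n√(1−ζ²) = 90.9 rad/s.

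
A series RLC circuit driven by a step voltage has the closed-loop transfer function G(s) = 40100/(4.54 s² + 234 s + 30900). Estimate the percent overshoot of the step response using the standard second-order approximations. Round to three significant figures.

%OS ≈ 35.6%

Dividing through by 4.54: denominator becomes s² + 51.54 s + 6806.
So ω_n = √6806 = 82.5 rad/s and ζ = 51.54/(2·82.5) = 0.312.
Overshoot: exp(−π·0.312/√(1−0.312²)) = 0.356, i.e. 35.6%.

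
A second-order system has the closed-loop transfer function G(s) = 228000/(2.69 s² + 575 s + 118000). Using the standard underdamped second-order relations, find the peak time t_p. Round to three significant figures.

t_p ≈ 0.0174 s

Dividing through by 2.69: denominator becomes s² + 213.8 s + 43870.
So ω_n = √43870 = 209 rad/s and ζ = 213.8/(2·209) = 0.510.
ω_d = ω_n√(1−ζ²) = 180 rad/s. t_p = π/ω_d = 0.0174 s.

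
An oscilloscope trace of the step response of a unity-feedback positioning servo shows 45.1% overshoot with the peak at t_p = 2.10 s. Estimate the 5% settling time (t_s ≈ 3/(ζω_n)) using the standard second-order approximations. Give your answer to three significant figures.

ζ from %OS: ζ = |ln 0.451|/√(π²+ln²0.451) = 0.246.
t_p = π/ω_d ⇒ ω_d = 1.50 rad/s; then ω_n = ω_d/√(1−ζ²) = 1.54 rad/s.
t_s ≈ 3/(ζω_n) = 3/(0.246·1.54) = 7.91 s.

t_s ≈ 7.91 s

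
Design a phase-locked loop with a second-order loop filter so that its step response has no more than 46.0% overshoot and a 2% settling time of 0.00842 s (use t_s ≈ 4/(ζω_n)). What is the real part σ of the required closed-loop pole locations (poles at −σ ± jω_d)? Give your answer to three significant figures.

σ ≈ 475

The settling-time spec alone fixes σ = ζω_n = 4/t_s = 4/0.00842 = 475.
(Overshoot then fixes ζ = 0.240 and hence ω_d = σ·√(1−ζ²)/ζ = 1920 rad/s.)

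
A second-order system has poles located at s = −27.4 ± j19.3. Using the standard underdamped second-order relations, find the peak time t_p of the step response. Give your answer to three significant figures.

t_p ≈ 0.163 s

t_p = π/ω_d with ω_d = 19.3 (the imaginary part), so t_p = 0.163 s.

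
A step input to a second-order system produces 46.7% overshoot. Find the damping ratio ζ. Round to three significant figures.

ζ = −ln(OS)/√(π² + (ln OS)²). With OS = 0.467, ln OS = −0.7614 and ζ = 0.7614/3.233 = 0.236.

ζ ≈ 0.236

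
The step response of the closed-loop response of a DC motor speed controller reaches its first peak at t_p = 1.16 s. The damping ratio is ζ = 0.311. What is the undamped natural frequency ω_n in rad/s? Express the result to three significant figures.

ω_n ≈ 2.85 rad/s

Peak time t_p = π/ω_d, so ω_d = π/t_p = π/1.16 = 2.71 rad/s.
ω_n = ω_d/√(1−ζ²) = 2.71/√0.903 = 2.85 rad/s.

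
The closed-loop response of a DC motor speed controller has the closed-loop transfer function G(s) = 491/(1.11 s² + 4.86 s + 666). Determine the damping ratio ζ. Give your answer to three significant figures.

Dividing through by 1.11: denominator becomes s² + 4.378 s + 600.0.
So ω_n = √600.0 = 24.5 rad/s and ζ = 4.378/(2·24.5) = 0.0894.

ζ ≈ 0.0894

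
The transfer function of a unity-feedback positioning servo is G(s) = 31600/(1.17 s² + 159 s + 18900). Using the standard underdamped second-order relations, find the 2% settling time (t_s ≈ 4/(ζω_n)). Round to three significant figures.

t_s ≈ 0.0589 s

Dividing through by 1.17: denominator becomes s² + 135.9 s + 16150.
So ω_n = √16150 = 127 rad/s and ζ = 135.9/(2·127) = 0.535.
t_s ≈ 4/(ζω_n) = 0.0589 s.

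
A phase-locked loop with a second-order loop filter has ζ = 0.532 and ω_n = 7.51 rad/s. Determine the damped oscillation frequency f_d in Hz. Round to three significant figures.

ω_d = ω_n√(1−ζ²) = 7.51·√0.717 = 6.36 rad/s.
f_d = ω_d/(2π) = 1.01 Hz.

f_d ≈ 1.01 Hz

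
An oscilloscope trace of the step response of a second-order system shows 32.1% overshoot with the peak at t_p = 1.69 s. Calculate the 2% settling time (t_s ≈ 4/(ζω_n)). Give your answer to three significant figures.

From the overshoot, ζ = −ln(OS)/√(π²+ln²(OS)) = 0.340.
From t_p = π/ω_d, ω_d = π/1.69 = 1.86 rad/s, so ω_n = ω_d/√(1−ζ²) = 1.98 rad/s.
t_s ≈ 4/(ζω_n) = 4/(0.340·1.98) = 5.95 s.

t_s ≈ 5.95 s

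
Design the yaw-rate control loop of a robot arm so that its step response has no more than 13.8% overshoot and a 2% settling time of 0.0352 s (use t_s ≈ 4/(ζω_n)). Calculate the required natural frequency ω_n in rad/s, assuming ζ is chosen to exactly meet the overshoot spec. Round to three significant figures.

ζ = −ln(OS)/√(π² + (ln OS)²). With OS = 0.138, ln OS = −1.981 and ζ = 1.981/3.714 = 0.533.
Then ω_n = 4/(ζ t_s) = 4/(0.533 × 0.0352) = 213 rad/s.

ω_n ≈ 213 rad/s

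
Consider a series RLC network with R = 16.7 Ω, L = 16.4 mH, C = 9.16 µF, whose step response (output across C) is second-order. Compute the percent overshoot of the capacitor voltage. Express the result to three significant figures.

For a series RLC circuit (capacitor voltage as output), ω_n = 1/√(LC) = 1/√(16.4 mH · 9.16 µF) = 2580 rad/s.
ζ = (R/2)·√(C/L) = (16.7/2)·√(9.16 µF/16.4 mH) = 0.197.
Overshoot: exp(−π·0.197/√(1−0.197²)) = 0.531, i.e. 53.1%.

%OS ≈ 53.1%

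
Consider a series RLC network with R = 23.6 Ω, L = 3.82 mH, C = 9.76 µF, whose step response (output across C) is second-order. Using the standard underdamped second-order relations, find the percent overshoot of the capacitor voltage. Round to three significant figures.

%OS ≈ 9.69%

For a series RLC circuit (capacitor voltage as output), ω_n = 1/√(LC) = 1/√(3.82 mH · 9.76 µF) = 5180 rad/s.
ζ = (R/2)·√(C/L) = (23.6/2)·√(9.76 µF/3.82 mH) = 0.596.
Overshoot: exp(−π·0.596/√(1−0.596²)) = 0.0969, i.e. 9.69%.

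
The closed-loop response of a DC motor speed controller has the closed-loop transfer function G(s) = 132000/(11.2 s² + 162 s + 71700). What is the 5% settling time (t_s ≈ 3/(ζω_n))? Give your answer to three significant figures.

Dividing through by 11.2: denominator becomes s² + 14.46 s + 6402.
So ω_n = √6402 = 80.0 rad/s and ζ = 14.46/(2·80.0) = 0.0904.
t_s ≈ 3/(ζω_n) = 0.415 s.

t_s ≈ 0.415 s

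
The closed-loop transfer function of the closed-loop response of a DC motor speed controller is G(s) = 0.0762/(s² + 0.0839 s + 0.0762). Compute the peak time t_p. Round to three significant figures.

ω_n = √0.0762 = 0.276 rad/s; ζ = 0.0839/(2·0.276) = 0.152.
ω_d = ω_n√(1−ζ²) = 0.273 rad/s. Then t_p = π/ω_d = 11.5 s.

t_p ≈ 11.5 s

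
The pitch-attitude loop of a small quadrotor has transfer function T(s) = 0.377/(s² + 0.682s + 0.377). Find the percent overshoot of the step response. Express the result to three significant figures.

%OS ≈ 12.3%

Matching coefficients with s² + 2ζω_n s + ω_n² gives ω_n² = 0.377 ⇒ ω_n = 0.614 rad/s, and ζ = 0.682/(2ω_n) = 0.555.
Overshoot: exp(−π·0.555/√(1−0.555²)) = 0.123, i.e. 12.3%.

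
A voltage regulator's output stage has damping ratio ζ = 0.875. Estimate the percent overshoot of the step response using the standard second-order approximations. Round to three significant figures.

For an underdamped second-order system, %OS = 100·exp(−πζ/√(1−ζ²)).
πζ/√(1−ζ²) = π·0.875/√(1−0.766) = 5.678, so %OS = 100·e^(−5.678) = 0.342%.

%OS ≈ 0.342%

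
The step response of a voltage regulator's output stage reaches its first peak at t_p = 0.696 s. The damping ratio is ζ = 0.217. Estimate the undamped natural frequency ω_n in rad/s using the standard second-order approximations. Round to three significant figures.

Peak time t_p = π/ω_d, so ω_d = π/t_p = π/0.696 = 4.51 rad/s.
ω_n = ω_d/√(1−ζ²) = 4.51/√0.953 = 4.62 rad/s.

ω_n ≈ 4.62 rad/s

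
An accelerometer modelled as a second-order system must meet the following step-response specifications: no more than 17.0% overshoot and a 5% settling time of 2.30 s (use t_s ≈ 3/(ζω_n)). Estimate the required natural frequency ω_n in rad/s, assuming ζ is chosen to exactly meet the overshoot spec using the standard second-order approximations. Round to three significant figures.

ω_n ≈ 2.66 rad/s

Inverting the overshoot relation: ζ = |ln 0.170|/√(π² + ln²0.170) = 0.491.
Then ω_n = 3/(ζ t_s) = 3/(0.491 × 2.30) = 2.66 rad/s.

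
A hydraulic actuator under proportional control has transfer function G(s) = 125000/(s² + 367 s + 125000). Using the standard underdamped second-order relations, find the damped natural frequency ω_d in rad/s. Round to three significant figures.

Matching coefficients with s² + 2ζω_n s + ω_n² gives ω_n² = 125000 ⇒ ω_n = 354 rad/s, and ζ = 367/(2ω_n) = 0.519.
ω_d = ω_n√(1−ζ²) = 302 rad/s.

ω_d ≈ 302 rad/s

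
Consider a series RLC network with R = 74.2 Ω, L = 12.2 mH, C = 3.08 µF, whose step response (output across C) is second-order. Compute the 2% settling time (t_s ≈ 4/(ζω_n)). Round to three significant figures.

t_s ≈ 0.00132 s

For a series RLC circuit (capacitor voltage as output), ω_n = 1/√(LC) = 1/√(12.2 mH · 3.08 µF) = 5160 rad/s.
ζ = (R/2)·√(C/L) = (74.2/2)·√(3.08 µF/12.2 mH) = 0.589.
t_s ≈ 4/(ζω_n) = 0.00132 s.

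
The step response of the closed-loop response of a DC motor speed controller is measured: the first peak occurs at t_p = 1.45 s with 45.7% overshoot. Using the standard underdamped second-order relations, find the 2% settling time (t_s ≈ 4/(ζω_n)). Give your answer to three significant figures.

t_s ≈ 7.41 s

ζ from %OS: ζ = |ln 0.457|/√(π²+ln²0.457) = 0.242.
From t_p = π/ω_d, ω_d = π/1.45 = 2.17 rad/s, so ω_n = ω_d/√(1−ζ²) = 2.23 rad/s.
t_s ≈ 4/(ζω_n) = 4/(0.242·2.23) = 7.41 s.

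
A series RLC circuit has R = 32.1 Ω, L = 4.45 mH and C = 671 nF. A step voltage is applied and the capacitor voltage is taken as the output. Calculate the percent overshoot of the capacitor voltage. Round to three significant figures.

%OS ≈ 53.2%

For a series RLC circuit (capacitor voltage as output), ω_n = 1/√(LC) = 1/√(4.45 mH · 671 nF) = 18300 rad/s.
ζ = (R/2)·√(C/L) = (32.1/2)·√(671 nF/4.45 mH) = 0.197.
%OS = 100·exp(−πζ/√(1−ζ²)) = 53.2%.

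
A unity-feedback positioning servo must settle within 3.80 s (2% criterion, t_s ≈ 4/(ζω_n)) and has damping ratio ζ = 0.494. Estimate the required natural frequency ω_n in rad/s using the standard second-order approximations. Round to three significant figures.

Rearranging t_s ≈ 4/(ζω_n) gives ω_n = 4/(ζ·t_s) = 4/(0.494 × 3.80) = 2.13 rad/s.

ω_n ≈ 2.13 rad/s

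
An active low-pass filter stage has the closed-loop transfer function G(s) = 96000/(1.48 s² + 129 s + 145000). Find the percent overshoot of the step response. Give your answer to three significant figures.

Dividing through by 1.48: denominator becomes s² + 87.16 s + 97970.
So ω_n = √97970 = 313 rad/s and ζ = 87.16/(2·313) = 0.139.
Overshoot: exp(−π·0.139/√(1−0.139²)) = 0.643, i.e. 64.3%.

%OS ≈ 64.3%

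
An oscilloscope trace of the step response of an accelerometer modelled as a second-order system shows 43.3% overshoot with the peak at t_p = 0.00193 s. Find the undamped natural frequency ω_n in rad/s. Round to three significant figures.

ω_n ≈ 1680 rad/s

ζ from %OS: ζ = |ln 0.433|/√(π²+ln²0.433) = 0.257.
t_p = π/ω_d ⇒ ω_d = 1630 rad/s; then ω_n = ω_d/√(1−ζ²) = 1680 rad/s.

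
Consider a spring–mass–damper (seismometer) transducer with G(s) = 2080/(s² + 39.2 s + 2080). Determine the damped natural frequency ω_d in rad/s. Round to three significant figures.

ω_d ≈ 41.2 rad/s

ω_n = √2080 = 45.6 rad/s; ζ = 39.2/(2·45.6) = 0.430.
ω_d = ω_n√(1−ζ²) = 41.2 rad/s.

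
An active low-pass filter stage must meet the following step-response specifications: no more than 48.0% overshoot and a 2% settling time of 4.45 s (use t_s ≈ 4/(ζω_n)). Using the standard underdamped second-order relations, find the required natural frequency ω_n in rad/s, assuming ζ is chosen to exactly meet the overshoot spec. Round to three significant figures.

ω_n ≈ 3.95 rad/s

From %OS = 100·exp(−πζ/√(1−ζ²)), invert to get ζ = −ln(OS)/√(π² + ln²(OS)) with OS = 0.480.
−ln 0.480 = 0.7340, so ζ = 0.7340/√(π² + 0.5387) = 0.228.
Then ω_n = 4/(ζ t_s) = 4/(0.228 × 4.45) = 3.95 rad/s.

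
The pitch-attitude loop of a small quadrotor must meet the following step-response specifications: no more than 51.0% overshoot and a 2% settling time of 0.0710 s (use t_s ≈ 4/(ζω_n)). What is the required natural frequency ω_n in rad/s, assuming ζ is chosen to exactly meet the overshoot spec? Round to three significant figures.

Inverting the overshoot relation: ζ = |ln 0.510|/√(π² + ln²0.510) = 0.210.
From t_s ≈ 4/(ζω_n): ω_n = 4/(ζ·t_s) = 4/(0.210·0.0710) = 269 rad/s.

ω_n ≈ 269 rad/s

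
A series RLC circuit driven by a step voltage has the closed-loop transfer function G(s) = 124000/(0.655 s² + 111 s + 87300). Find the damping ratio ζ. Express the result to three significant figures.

ζ ≈ 0.232

Dividing through by 0.655: denominator becomes s² + 169.5 s + 133300.
So ω_n = √133300 = 365 rad/s and ζ = 169.5/(2·365) = 0.232.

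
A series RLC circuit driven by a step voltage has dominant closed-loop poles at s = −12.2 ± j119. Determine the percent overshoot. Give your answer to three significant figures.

|pole| = ω_n = √(12.2² + 119²) = 120 rad/s; ζ = cos θ = σ/ω_n = 0.102.
%OS = 100 e^{−πζ/√(1−ζ²)} with ζ = 0.102 gives 72.5%.

%OS ≈ 72.5%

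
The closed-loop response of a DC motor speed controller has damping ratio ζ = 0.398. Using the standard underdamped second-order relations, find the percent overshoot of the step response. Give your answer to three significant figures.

For an underdamped second-order system, %OS = 100·exp(−πζ/√(1−ζ²)).
πζ/√(1−ζ²) = π·0.398/√(1−0.158) = 1.363, so %OS = 100·e^(−1.363) = 25.6%.

%OS ≈ 25.6%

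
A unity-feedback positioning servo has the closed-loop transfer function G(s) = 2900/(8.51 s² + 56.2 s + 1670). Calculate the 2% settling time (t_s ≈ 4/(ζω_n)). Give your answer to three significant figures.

Dividing through by 8.51: denominator becomes s² + 6.604 s + 196.2.
So ω_n = √196.2 = 14.0 rad/s and ζ = 6.604/(2·14.0) = 0.236.
t_s ≈ 4/(ζω_n) = 1.21 s.

t_s ≈ 1.21 s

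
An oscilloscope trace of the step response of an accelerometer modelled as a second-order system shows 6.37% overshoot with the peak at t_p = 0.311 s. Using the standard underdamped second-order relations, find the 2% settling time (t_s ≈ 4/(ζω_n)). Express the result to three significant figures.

From the overshoot, ζ = −ln(OS)/√(π²+ln²(OS)) = 0.659.
From t_p = π/ω_d, ω_d = π/0.311 = 10.1 rad/s, so ω_n = ω_d/√(1−ζ²) = 13.4 rad/s.
t_s ≈ 4/(ζω_n) = 4/(0.659·13.4) = 0.452 s.

t_s ≈ 0.452 s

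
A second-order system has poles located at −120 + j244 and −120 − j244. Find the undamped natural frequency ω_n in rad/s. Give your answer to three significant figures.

ω_n ≈ 272 rad/s

|pole| = ω_n = √(120² + 244²) = 272 rad/s; ζ = cos θ = σ/ω_n = 0.441.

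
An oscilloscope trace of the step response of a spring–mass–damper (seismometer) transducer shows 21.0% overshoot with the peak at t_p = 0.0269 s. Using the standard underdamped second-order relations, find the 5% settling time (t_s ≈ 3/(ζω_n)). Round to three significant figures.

From the overshoot, ζ = −ln(OS)/√(π²+ln²(OS)) = 0.445.
t_p = π/ω_d ⇒ ω_d = 117 rad/s; then ω_n = ω_d/√(1−ζ²) = 130 rad/s.
t_s ≈ 3/(ζω_n) = 3/(0.445·130) = 0.0517 s.

t_s ≈ 0.0517 s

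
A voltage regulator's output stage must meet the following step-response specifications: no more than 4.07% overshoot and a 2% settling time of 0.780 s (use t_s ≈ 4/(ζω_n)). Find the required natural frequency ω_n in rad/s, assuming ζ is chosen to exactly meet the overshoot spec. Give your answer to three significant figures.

ω_n ≈ 7.18 rad/s

Inverting the overshoot relation: ζ = |ln 0.0407|/√(π² + ln²0.0407) = 0.714.
From t_s ≈ 4/(ζω_n): ω_n = 4/(ζ·t_s) = 4/(0.714·0.780) = 7.18 rad/s.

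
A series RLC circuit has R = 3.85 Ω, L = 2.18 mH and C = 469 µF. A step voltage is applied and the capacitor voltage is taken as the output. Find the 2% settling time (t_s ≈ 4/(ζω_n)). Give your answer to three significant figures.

For a series RLC circuit (capacitor voltage as output), ω_n = 1/√(LC) = 1/√(2.18 mH · 469 µF) = 989 rad/s.
ζ = (R/2)·√(C/L) = (3.85/2)·√(469 µF/2.18 mH) = 0.893.
t_s ≈ 4/(ζω_n) = 0.00453 s.

t_s ≈ 0.00453 s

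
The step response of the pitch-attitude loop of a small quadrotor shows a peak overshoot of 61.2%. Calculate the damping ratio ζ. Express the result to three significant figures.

ζ ≈ 0.154

ζ = −ln(OS)/√(π² + (ln OS)²). With OS = 0.612, ln OS = −0.4910 and ζ = 0.4910/3.180 = 0.154.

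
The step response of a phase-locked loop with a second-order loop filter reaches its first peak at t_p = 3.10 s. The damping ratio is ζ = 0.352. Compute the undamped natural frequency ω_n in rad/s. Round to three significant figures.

Peak time t_p = π/ω_d, so ω_d = π/t_p = π/3.10 = 1.01 rad/s.
ω_n = ω_d/√(1−ζ²) = 1.01/√0.876 = 1.08 rad/s.

ω_n ≈ 1.08 rad/s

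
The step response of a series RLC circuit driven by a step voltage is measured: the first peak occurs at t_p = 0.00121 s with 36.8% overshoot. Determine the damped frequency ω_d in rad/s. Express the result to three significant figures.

ω_d ≈ 2600 rad/s

t_p = π/ω_d, so ω_d = π/0.00121 = 2600 rad/s.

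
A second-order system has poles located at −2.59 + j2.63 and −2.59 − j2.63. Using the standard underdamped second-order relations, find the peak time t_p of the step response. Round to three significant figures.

t_p ≈ 1.19 s

t_p = π/ω_d with ω_d = 2.63 (the imaginary part), so t_p = 1.19 s.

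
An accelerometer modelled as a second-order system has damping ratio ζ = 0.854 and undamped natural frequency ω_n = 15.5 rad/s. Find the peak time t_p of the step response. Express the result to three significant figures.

The damped frequency is ω_d = ω_n√(1−ζ²) = 15.5·√(1−0.729) = 8.06 rad/s.
Peak time t_p = π/ω_d = π/8.06 = 0.390 s.

t_p ≈ 0.390 s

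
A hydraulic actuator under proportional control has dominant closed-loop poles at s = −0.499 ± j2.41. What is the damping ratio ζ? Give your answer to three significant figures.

With σ = 0.499, ω_d = 2.41: ω_n = √(σ²+ω_d²) = 2.46 rad/s, ζ = σ/ω_n = 0.203.

ζ ≈ 0.203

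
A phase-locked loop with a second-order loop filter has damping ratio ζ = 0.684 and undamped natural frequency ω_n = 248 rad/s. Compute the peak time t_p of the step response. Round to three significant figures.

t_p ≈ 0.0174 s

The damped frequency is ω_d = ω_n√(1−ζ²) = 248·√(1−0.468) = 181 rad/s.
Peak time t_p = π/ω_d = π/181 = 0.0174 s.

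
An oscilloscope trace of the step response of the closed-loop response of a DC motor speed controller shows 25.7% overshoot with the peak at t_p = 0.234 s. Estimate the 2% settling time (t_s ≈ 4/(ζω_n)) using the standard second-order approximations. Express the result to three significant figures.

t_s ≈ 0.689 s

The overshoot fixes ζ = −ln(OS)/√(π²+ln²(OS)) = 0.397.
From t_p = π/ω_d, ω_d = π/0.234 = 13.4 rad/s, so ω_n = ω_d/√(1−ζ²) = 14.6 rad/s.
t_s ≈ 4/(ζω_n) = 4/(0.397·14.6) = 0.689 s.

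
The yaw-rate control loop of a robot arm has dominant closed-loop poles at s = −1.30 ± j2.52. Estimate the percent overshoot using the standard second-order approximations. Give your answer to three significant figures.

|pole| = ω_n = √(1.30² + 2.52²) = 2.84 rad/s; ζ = cos θ = σ/ω_n = 0.458.
%OS = 100·exp(−πζ/√(1−ζ²)) = 19.8%.

%OS ≈ 19.8%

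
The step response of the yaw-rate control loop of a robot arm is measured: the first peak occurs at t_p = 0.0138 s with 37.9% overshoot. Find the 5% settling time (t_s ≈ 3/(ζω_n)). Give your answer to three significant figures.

From the overshoot, ζ = −ln(OS)/√(π²+ln²(OS)) = 0.295.
From t_p = π/ω_d, ω_d = π/0.0138 = 228 rad/s, so ω_n = ω_d/√(1−ζ²) = 238 rad/s.
t_s ≈ 3/(ζω_n) = 3/(0.295·238) = 0.0427 s.

t_s ≈ 0.0427 s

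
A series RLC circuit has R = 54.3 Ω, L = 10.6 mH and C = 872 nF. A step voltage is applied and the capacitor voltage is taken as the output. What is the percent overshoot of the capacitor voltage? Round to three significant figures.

%OS ≈ 45.0%

For a series RLC circuit (capacitor voltage as output), ω_n = 1/√(LC) = 1/√(10.6 mH · 872 nF) = 10400 rad/s.
ζ = (R/2)·√(C/L) = (54.3/2)·√(872 nF/10.6 mH) = 0.246.
%OS = 100 e^{−πζ/√(1−ζ²)} with ζ = 0.246 gives 45.0%.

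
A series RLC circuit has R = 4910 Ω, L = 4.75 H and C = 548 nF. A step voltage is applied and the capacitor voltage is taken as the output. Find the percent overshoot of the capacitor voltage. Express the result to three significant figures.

%OS ≈ 0.869%

For a series RLC circuit (capacitor voltage as output), ω_n = 1/√(LC) = 1/√(4.75 H · 548 nF) = 620 rad/s.
ζ = (R/2)·√(C/L) = (4910/2)·√(548 nF/4.75 H) = 0.834.
%OS = 100 e^{−πζ/√(1−ζ²)} with ζ = 0.834 gives 0.869%.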